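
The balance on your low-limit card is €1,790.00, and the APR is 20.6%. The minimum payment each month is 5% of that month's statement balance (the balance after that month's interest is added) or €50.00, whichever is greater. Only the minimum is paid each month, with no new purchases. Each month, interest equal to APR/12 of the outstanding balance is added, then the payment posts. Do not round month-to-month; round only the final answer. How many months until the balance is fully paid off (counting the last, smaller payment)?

42 months

Monthly rate r = 20.6%/12 = 1.71667% = 0.0171667.
While 5% of the post-interest balance exceeds €50.00, each month B ← (B·(1+r))·(1 − 0.05), i.e. B shrinks by the factor (1+r)·0.95 = 0.96631.
This holds for months 1–18. Entering month 19 the balance is €965.91; 5% of the post-interest balance is now below €50.00, so the flat €50.00 minimum applies from here.
From month 19 a fixed €50.00 at rate r clears €965.91 in 24 more payments. Total: 18 + 24 = 42 months.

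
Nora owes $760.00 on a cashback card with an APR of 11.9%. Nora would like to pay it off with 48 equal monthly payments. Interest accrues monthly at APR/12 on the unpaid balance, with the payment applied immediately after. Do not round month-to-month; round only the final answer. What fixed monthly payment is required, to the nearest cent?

$19.98

Monthly rate r = 11.9%/12 = 0.991667% = 0.00991667.
Level-payment amortization: P = B₀·r / (1 − (1+r)^(−n)) = 760.00·0.00991667 / (1 − 1.00992^(−48)).
Denominator 1 − (1+r)^(−48) = 0.377278146.
P = 7.53667 / 0.377278146 ≈ 19.98.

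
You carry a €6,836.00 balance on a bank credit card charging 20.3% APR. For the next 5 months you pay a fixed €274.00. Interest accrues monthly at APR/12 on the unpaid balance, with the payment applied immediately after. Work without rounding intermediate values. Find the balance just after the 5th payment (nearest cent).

Monthly rate r = 20.3%/12 = 1.69167% = 0.0169167.
Each month: B ← B·(1+r) − €274.00.
Month 1: interest €115.64; balance after payment €6,677.64.
Month 2: interest €112.96; balance after payment €6,516.61.
Month 3: interest €110.24; balance after payment €6,352.85.
Month 4: interest €107.47; balance after payment €6,186.31.
Month 5: interest €104.65; balance after payment €6,016.97.

€6,016.97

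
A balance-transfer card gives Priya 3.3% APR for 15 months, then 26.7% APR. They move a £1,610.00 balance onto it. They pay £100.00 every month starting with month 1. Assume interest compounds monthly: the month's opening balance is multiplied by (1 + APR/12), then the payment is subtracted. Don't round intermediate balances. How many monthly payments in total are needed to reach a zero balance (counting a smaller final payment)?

17 payments

Promo months 1–15 at r₀ = 3.3%/12 = 0.00275; months 16+ at r₁ = 26.7%/12 = 0.02225.
After month 15: iterate B ← B·(1+r₀) − £100.00 for 15 months → £148.48.
Then at r₁ with £100.00/mo: n₂ = −ln(1 − r₁·B/P)/ln(1+r₁) ≈ 1.53 → 2 more payments.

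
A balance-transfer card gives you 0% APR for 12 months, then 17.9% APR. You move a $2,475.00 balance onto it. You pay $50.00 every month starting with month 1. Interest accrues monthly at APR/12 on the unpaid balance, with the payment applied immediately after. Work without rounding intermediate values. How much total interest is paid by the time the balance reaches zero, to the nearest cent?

Promo months 1–12 at r₀ = 0%/12 = 0; months 13+ at r₁ = 17.9%/12 = 0.0149167.
After month 12 (no interest yet): B = $2,475.00 − 12·$50.00 = $1,875.00.
Then at r₁ with $50.00/mo: n₂ = −ln(1 − r₁·B/P)/ln(1+r₁) ≈ 55.35 → 56 more payments.
Total paid = 67·$50.00 + $17.66 = $3,367.66; interest = $3,367.66 − $2,475.00 = $892.66.

$892.66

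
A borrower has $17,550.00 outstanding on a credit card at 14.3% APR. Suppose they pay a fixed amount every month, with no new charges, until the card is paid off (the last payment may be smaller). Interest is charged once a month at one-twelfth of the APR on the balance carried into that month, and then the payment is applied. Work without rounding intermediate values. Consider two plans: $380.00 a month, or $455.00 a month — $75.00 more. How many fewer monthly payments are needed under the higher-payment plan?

16 fewer payments

Monthly rate r = 14.3%/12 = 1.19167% = 0.0119167.
At $380.00/mo: n = ⌈−ln(1 − rB₀/P)/ln(1+r)⌉ = 68 payments (last $180.68); total interest = total paid − $17,550.00 = $8,090.68.
At $455.00/mo: 52 payments (last $436.72); total interest $6,091.72.
Payments saved = 68 − 52 = 16.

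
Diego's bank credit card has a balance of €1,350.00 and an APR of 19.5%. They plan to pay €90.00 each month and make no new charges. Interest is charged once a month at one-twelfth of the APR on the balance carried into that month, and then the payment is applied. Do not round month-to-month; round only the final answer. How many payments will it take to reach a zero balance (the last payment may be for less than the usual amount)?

Monthly rate r = 19.5%/12 = 1.625% = 0.01625.
Recurrence: B ← B·(1+r) − €90.00.
Month 1: interest €21.94; balance after payment €1,281.94.
Month 2: interest €20.83; balance after payment €1,212.77.
Closed form: n = −ln(1 − rB₀/P)/ln(1+r) = −ln(0.75625)/ln(1.01625) ≈ 17.332, so the balance reaches zero during payment 18.

18 payments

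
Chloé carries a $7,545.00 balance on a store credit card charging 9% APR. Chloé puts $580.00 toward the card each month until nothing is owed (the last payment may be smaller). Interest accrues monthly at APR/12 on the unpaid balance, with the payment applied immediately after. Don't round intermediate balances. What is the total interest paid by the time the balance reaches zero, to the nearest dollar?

Monthly rate r = 9%/12 = 0.75% = 0.0075.
Payoff takes n = ⌈−ln(1 − rB₀/P)/ln(1+r)⌉ = ⌈13.739⌉ = 14 payments; the last is $429.05.
Total paid = 13·$580.00 + $429.05 = $7,969.05.
Total interest = total paid − principal = $7,969.05 − $7,545.00 = $424.05.

$424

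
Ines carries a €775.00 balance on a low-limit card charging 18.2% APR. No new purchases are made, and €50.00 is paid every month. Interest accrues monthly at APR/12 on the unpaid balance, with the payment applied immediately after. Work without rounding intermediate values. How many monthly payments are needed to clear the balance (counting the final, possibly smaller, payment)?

Monthly rate r = 18.2%/12 = 1.51667% = 0.0151667.
Recurrence: B ← B·(1+r) − €50.00.
Month 1: interest €11.75; balance after payment €736.75.
Month 2: interest €11.17; balance after payment €697.93.
Closed form: n = −ln(1 − rB₀/P)/ln(1+r) = −ln(0.76492)/ln(1.01517) ≈ 17.803, so the balance reaches zero during payment 18.

18 payments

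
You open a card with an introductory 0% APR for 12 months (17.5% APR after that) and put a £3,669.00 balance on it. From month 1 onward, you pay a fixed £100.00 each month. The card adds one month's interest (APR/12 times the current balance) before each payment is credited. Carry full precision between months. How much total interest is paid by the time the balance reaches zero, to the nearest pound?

Promo months 1–12 at r₀ = 0%/12 = 0; months 13+ at r₁ = 17.5%/12 = 0.0145833.
After month 12 (no interest yet): B = £3,669.00 − 12·£100.00 = £2,469.00.
Then at r₁ with £100.00/mo: n₂ = −ln(1 − r₁·B/P)/ln(1+r₁) ≈ 30.83 → 31 more payments.
Total paid = 42·£100.00 + £83.29 = £4,283.29; interest = £4,283.29 − £3,669.00 = £614.29.

£614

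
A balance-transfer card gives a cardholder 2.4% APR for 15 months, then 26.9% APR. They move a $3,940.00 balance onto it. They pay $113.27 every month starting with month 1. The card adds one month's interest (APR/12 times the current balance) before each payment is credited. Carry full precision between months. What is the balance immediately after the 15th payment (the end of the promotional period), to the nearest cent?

$2,336.83

Promo months 1–15 at r₀ = 2.4%/12 = 0.002; months 16+ at r₁ = 26.9%/12 = 0.0224167.
After month 15: iterate B ← B·(1+r₀) − $113.27 for 15 months → $2,336.83.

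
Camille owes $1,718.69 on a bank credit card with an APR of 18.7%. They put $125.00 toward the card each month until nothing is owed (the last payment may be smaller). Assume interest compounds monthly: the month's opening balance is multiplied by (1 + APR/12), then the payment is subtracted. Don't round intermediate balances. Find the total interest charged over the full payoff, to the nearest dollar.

$231

Monthly rate r = 18.7%/12 = 1.55833% = 0.0155833.
Payoff takes n = ⌈−ln(1 − rB₀/P)/ln(1+r)⌉ = ⌈15.594⌉ = 16 payments; the last is $74.49.
Total paid = 15·$125.00 + $74.49 = $1,949.49.
Total interest = total paid − principal = $1,949.49 − $1,718.69 = $230.80.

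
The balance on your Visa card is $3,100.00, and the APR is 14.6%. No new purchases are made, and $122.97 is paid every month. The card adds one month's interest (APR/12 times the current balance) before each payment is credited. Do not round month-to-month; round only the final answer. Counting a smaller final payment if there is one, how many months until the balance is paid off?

31 months

Monthly rate r = 14.6%/12 = 1.21667% = 0.0121667.
Recurrence: B ← B·(1+r) − $122.97.
Month 1: interest $37.72; balance after payment $3,014.75.
Month 2: interest $36.68; balance after payment $2,928.46.
Closed form: n = −ln(1 − rB₀/P)/ln(1+r) = −ln(0.69329)/ln(1.01217) ≈ 30.291, so the balance reaches zero during payment 31.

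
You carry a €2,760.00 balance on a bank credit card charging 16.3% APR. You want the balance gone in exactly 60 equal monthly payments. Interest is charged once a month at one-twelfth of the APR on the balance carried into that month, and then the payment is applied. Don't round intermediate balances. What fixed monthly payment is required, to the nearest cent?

Monthly rate r = 16.3%/12 = 1.35833% = 0.0135833.
Level-payment amortization: P = B₀·r / (1 − (1+r)^(−n)) = 2760.00·0.0135833 / (1 − 1.01358^(−60)).
Denominator 1 − (1+r)^(−60) = 0.554925863.
P = 37.49 / 0.554925863 ≈ 67.56.

€67.56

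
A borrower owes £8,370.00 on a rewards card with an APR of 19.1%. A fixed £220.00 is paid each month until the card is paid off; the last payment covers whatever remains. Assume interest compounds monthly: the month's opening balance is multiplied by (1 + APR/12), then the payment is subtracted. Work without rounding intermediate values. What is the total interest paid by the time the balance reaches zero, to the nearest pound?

Monthly rate r = 19.1%/12 = 1.59167% = 0.0159167.
Payoff takes n = ⌈−ln(1 − rB₀/P)/ln(1+r)⌉ = ⌈58.911⌉ = 59 payments; the last is £200.53.
Total paid = 58·£220.00 + £200.53 = £12,960.53.
Total interest = total paid − principal = £12,960.53 − £8,370.00 = £4,590.53.

£4,591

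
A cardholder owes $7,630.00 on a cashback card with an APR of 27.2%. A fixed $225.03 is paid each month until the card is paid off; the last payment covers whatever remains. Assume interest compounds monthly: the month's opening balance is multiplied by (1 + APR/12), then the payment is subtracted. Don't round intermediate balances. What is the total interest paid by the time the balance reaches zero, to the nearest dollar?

$7,063

Monthly rate r = 27.2%/12 = 2.26667% = 0.0226667.
Payoff takes n = ⌈−ln(1 − rB₀/P)/ln(1+r)⌉ = ⌈65.290⌉ = 66 payments; the last is $65.83.
Total paid = 65·$225.03 + $65.83 = $14,692.78.
Total interest = total paid − principal = $14,692.78 − $7,630.00 = $7,062.78.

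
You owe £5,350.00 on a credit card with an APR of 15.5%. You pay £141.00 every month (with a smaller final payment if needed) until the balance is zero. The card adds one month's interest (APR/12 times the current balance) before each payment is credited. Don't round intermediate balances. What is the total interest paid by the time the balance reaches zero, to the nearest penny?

Monthly rate r = 15.5%/12 = 1.29167% = 0.0129167.
Payoff takes n = ⌈−ln(1 − rB₀/P)/ln(1+r)⌉ = ⌈52.481⌉ = 53 payments; the last is £68.08.
Total paid = 52·£141.00 + £68.08 = £7,400.08.
Total interest = total paid − principal = £7,400.08 − £5,350.00 = £2,050.08.

£2,050.08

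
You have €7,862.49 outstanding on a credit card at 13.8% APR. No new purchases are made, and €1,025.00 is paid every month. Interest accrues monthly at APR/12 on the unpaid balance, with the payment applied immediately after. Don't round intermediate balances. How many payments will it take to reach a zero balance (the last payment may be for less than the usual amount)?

9 months

Monthly rate r = 13.8%/12 = 1.15% = 0.0115.
Recurrence: B ← B·(1+r) − €1,025.00.
Month 1: interest €90.42; balance after payment €6,927.91.
Month 2: interest €79.67; balance after payment €5,982.58.
Closed form: n = −ln(1 − rB₀/P)/ln(1+r) = −ln(0.91179)/ln(1.0115) ≈ 8.076, so the balance reaches zero during payment 9.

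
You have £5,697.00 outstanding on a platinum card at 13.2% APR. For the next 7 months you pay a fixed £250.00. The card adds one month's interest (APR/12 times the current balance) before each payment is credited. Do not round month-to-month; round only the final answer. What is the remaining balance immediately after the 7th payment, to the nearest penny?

£4,341.59

Monthly rate r = 13.2%/12 = 1.1% = 0.011.
Each month: B ← B·(1+r) − £250.00.
Month 1: interest £62.67; balance after payment £5,509.67.
Month 2: interest £60.61; balance after payment £5,320.27.
Month 3: interest £58.52; balance after payment £5,128.80.
Month 4: interest £56.42; balance after payment £4,935.21.
Month 5: interest £54.29; balance after payment £4,739.50.
Month 6: interest £52.13; balance after payment £4,541.63.
Month 7: interest £49.96; balance after payment £4,341.59.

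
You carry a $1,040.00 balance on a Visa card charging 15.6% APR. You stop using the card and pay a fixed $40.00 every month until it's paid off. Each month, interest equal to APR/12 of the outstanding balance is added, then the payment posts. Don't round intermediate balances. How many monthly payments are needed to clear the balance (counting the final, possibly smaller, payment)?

Monthly rate r = 15.6%/12 = 1.3% = 0.013.
Recurrence: B ← B·(1+r) − $40.00.
Month 1: interest $13.52; balance after payment $1,013.52.
Month 2: interest $13.18; balance after payment $986.70.
Closed form: n = −ln(1 − rB₀/P)/ln(1+r) = −ln(0.662)/ln(1.013) ≈ 31.936, so the balance reaches zero during payment 32.

32 months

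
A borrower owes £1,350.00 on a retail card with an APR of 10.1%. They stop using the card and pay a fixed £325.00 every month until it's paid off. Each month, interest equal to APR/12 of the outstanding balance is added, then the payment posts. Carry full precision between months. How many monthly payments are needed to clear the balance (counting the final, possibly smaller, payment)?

5 payments

Monthly rate r = 10.1%/12 = 0.841667% = 0.00841667.
Recurrence: B ← B·(1+r) − £325.00.
Month 1: interest £11.36; balance after payment £1,036.36.
Month 2: interest £8.72; balance after payment £720.09.
Month 3: interest £6.06; balance after payment £401.15.
Month 4: interest £3.38; balance after payment £79.52.
Month 5: interest £0.67; balance after payment £0.00.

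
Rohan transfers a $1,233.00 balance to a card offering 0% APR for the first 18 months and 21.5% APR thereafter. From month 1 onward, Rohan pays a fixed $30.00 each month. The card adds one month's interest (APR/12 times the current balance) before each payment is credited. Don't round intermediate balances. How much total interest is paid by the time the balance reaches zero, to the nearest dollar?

Promo months 1–18 at r₀ = 0%/12 = 0; months 19+ at r₁ = 21.5%/12 = 0.0179167.
After month 18 (no interest yet): B = $1,233.00 − 18·$30.00 = $693.00.
Then at r₁ with $30.00/mo: n₂ = −ln(1 − r₁·B/P)/ln(1+r₁) ≈ 30.08 → 31 more payments.
Total paid = 48·$30.00 + $2.52 = $1,442.52; interest = $1,442.52 − $1,233.00 = $209.52.

$210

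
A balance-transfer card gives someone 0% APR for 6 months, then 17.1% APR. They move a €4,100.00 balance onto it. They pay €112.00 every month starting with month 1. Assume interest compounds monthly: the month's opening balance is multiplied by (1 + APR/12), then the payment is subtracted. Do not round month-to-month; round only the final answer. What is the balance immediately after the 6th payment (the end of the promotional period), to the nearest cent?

€3,428.00

Promo months 1–6 at r₀ = 0%/12 = 0; months 7+ at r₁ = 17.1%/12 = 0.01425.
After month 6 (no interest yet): B = €4,100.00 − 6·€112.00 = €3,428.00.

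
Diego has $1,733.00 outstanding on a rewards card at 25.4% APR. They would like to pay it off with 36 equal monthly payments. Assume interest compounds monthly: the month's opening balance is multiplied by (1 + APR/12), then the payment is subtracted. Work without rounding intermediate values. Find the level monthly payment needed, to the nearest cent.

$69.27

Monthly rate r = 25.4%/12 = 2.11667% = 0.0211667.
Level-payment amortization: P = B₀·r / (1 − (1+r)^(−n)) = 1733.00·0.0211667 / (1 − 1.02117^(−36)).
Denominator 1 − (1+r)^(−36) = 0.529541497.
P = 36.6818 / 0.529541497 ≈ 69.27.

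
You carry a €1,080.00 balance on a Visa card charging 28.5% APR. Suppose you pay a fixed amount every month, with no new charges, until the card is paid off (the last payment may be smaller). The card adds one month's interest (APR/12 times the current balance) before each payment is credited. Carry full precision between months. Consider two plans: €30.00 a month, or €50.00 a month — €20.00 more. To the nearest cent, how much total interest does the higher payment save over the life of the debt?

Monthly rate r = 28.5%/12 = 2.375% = 0.02375.
At €30.00/mo: n = ⌈−ln(1 − rB₀/P)/ln(1+r)⌉ = 83 payments (last €8.11); total interest = total paid − €1,080.00 = €1,388.11.
At €50.00/mo: 31 payments (last €32.77); total interest €452.77.
Interest saved = €1,388.11 − €452.77 = €935.34.

€935.34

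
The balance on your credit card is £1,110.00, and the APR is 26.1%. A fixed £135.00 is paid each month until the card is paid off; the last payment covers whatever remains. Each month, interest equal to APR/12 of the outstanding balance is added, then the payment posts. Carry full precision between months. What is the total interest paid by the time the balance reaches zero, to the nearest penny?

£126.38

Monthly rate r = 26.1%/12 = 2.175% = 0.02175.
Payoff takes n = ⌈−ln(1 − rB₀/P)/ln(1+r)⌉ = ⌈9.157⌉ = 10 payments; the last is £21.38.
Total paid = 9·£135.00 + £21.38 = £1,236.38.
Total interest = total paid − principal = £1,236.38 − £1,110.00 = £126.38.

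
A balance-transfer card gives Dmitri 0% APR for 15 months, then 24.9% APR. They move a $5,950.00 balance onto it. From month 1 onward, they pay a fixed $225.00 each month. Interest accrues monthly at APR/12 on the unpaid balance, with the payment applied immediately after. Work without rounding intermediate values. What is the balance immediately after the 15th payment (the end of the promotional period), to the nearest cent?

Promo months 1–15 at r₀ = 0%/12 = 0; months 16+ at r₁ = 24.9%/12 = 0.02075.
After month 15 (no interest yet): B = $5,950.00 − 15·$225.00 = $2,575.00.

$2,575.00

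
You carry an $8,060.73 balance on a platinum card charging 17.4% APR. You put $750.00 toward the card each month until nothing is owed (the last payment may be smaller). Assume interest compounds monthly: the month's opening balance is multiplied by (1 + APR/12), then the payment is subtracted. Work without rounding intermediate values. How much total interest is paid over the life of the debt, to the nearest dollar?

$766

Monthly rate r = 17.4%/12 = 1.45% = 0.0145.
Payoff takes n = ⌈−ln(1 − rB₀/P)/ln(1+r)⌉ = ⌈11.768⌉ = 12 payments; the last is $577.14.
Total paid = 11·$750.00 + $577.14 = $8,827.14.
Total interest = total paid − principal = $8,827.14 − $8,060.73 = $766.41.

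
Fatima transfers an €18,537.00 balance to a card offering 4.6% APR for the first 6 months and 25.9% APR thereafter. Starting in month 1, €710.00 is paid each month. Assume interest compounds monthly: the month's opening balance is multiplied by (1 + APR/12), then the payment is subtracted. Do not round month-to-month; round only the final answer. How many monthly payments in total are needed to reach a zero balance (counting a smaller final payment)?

Promo months 1–6 at r₀ = 4.6%/12 = 0.00383333; months 7+ at r₁ = 25.9%/12 = 0.0215833.
After month 6: iterate B ← B·(1+r₀) − €710.00 for 6 months → €14,666.42.
Then at r₁ with €710.00/mo: n₂ = −ln(1 − r₁·B/P)/ln(1+r₁) ≈ 27.64 → 28 more payments.

34 payments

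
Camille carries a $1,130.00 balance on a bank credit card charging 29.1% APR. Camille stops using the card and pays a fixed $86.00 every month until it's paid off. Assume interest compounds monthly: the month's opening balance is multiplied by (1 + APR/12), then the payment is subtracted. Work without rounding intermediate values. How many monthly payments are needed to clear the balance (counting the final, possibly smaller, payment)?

17 months

Monthly rate r = 29.1%/12 = 2.425% = 0.02425.
Recurrence: B ← B·(1+r) − $86.00.
Month 1: interest $27.40; balance after payment $1,071.40.
Month 2: interest $25.98; balance after payment $1,011.38.
Closed form: n = −ln(1 − rB₀/P)/ln(1+r) = −ln(0.68137)/ln(1.02425) ≈ 16.012, so the balance reaches zero during payment 17.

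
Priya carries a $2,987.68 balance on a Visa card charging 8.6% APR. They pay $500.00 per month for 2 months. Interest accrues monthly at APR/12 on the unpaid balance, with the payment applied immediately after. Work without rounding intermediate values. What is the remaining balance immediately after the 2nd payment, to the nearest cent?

$2,027.07

Monthly rate r = 8.6%/12 = 0.716667% = 0.00716667.
Each month: B ← B·(1+r) − $500.00.
Month 1: interest $21.41; balance after payment $2,509.09.
Month 2: interest $17.98; balance after payment $2,027.07.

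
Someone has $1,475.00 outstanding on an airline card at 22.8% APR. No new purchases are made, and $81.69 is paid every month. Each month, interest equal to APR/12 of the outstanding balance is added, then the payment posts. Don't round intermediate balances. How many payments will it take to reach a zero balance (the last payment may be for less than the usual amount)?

23 payments

Monthly rate r = 22.8%/12 = 1.9% = 0.019.
Recurrence: B ← B·(1+r) − $81.69.
Month 1: interest $28.02; balance after payment $1,421.34.
Month 2: interest $27.01; balance after payment $1,366.65.
Closed form: n = −ln(1 − rB₀/P)/ln(1+r) = −ln(0.65693)/ln(1.019) ≈ 22.324, so the balance reaches zero during payment 23.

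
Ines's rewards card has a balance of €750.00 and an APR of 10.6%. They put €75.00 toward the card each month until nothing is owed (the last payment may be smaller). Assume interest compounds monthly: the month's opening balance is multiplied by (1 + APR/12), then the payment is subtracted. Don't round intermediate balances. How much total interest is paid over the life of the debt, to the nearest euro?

Monthly rate r = 10.6%/12 = 0.883333% = 0.00883333.
Payoff takes n = ⌈−ln(1 − rB₀/P)/ln(1+r)⌉ = ⌈10.516⌉ = 11 payments; the last is €38.76.
Total paid = 10·€75.00 + €38.76 = €788.76.
Total interest = total paid − principal = €788.76 − €750.00 = €38.76.

€39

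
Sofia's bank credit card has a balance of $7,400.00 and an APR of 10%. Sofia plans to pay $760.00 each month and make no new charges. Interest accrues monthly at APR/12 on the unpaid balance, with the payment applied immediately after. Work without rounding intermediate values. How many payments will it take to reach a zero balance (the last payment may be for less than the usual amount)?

11 payments

Monthly rate r = 10%/12 = 0.833333% = 0.00833333.
Recurrence: B ← B·(1+r) − $760.00.
Month 1: interest $61.67; balance after payment $6,701.67.
Month 2: interest $55.85; balance after payment $5,997.51.
Closed form: n = −ln(1 − rB₀/P)/ln(1+r) = −ln(0.91886)/ln(1.00833) ≈ 10.197, so the balance reaches zero during payment 11.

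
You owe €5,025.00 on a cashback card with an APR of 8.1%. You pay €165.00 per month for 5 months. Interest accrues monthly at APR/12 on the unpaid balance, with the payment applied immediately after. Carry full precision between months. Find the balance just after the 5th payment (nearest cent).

€4,360.69

Monthly rate r = 8.1%/12 = 0.675% = 0.00675.
Each month: B ← B·(1+r) − €165.00.
Month 1: interest €33.92; balance after payment €4,893.92.
Month 2: interest €33.03; balance after payment €4,761.95.
Month 3: interest €32.14; balance after payment €4,629.10.
Month 4: interest €31.25; balance after payment €4,495.34.
Month 5: interest €30.34; balance after payment €4,360.69.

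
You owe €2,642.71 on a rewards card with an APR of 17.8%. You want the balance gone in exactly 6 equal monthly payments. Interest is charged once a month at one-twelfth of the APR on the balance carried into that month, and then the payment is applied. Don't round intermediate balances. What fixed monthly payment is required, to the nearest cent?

Monthly rate r = 17.8%/12 = 1.48333% = 0.0148333.
Level-payment amortization: P = B₀·r / (1 − (1+r)^(−n)) = 2642.71·0.0148333 / (1 − 1.01483^(−6)).
Denominator 1 − (1+r)^(−6) = 0.0845562626.
P = 39.2002 / 0.0845562626 ≈ 463.60.

€463.60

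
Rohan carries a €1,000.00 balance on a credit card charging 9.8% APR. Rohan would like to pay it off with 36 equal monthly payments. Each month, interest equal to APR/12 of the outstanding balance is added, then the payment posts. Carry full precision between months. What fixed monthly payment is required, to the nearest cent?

Monthly rate r = 9.8%/12 = 0.816667% = 0.00816667.
Level-payment amortization: P = B₀·r / (1 − (1+r)^(−n)) = 1000.00·0.00816667 / (1 − 1.00817^(−36)).
Denominator 1 − (1+r)^(−36) = 0.253833114.
P = 8.16667 / 0.253833114 ≈ 32.17.

€32.17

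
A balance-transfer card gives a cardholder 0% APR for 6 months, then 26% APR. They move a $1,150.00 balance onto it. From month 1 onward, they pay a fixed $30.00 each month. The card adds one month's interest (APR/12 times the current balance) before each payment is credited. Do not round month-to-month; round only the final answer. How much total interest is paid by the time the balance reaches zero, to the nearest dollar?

Promo months 1–6 at r₀ = 0%/12 = 0; months 7+ at r₁ = 26%/12 = 0.0216667.
After month 6 (no interest yet): B = $1,150.00 − 6·$30.00 = $970.00.
Then at r₁ with $30.00/mo: n₂ = −ln(1 − r₁·B/P)/ln(1+r₁) ≈ 56.25 → 57 more payments.
Total paid = 62·$30.00 + $7.69 = $1,867.69; interest = $1,867.69 − $1,150.00 = $717.69.

$718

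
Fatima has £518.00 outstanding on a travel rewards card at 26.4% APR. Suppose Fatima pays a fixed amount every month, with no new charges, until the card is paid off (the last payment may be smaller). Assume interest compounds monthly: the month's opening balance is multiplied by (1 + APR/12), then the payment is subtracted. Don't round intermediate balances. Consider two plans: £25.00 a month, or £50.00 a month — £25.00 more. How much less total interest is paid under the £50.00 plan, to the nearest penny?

£104.70

Monthly rate r = 26.4%/12 = 2.2% = 0.022.
At £25.00/mo: n = ⌈−ln(1 − rB₀/P)/ln(1+r)⌉ = 28 payments (last £24.08); total interest = total paid − £518.00 = £181.08.
At £50.00/mo: 12 payments (last £44.38); total interest £76.38.
Interest saved = £181.08 − £76.38 = £104.70.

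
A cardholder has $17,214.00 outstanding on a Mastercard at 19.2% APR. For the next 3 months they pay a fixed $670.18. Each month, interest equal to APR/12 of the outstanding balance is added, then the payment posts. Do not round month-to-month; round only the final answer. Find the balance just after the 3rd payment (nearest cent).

$16,010.68

Monthly rate r = 19.2%/12 = 1.6% = 0.016.
Each month: B ← B·(1+r) − $670.18.
Month 1: interest $275.42; balance after payment $16,819.24.
Month 2: interest $269.11; balance after payment $16,418.17.
Month 3: interest $262.69; balance after payment $16,010.68.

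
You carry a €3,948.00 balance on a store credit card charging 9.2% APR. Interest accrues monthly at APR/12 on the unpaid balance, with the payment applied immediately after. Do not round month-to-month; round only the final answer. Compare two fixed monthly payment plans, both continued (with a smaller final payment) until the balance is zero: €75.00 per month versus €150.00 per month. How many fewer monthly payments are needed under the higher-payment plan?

Monthly rate r = 9.2%/12 = 0.766667% = 0.00766667.
At €75.00/mo: n = ⌈−ln(1 − rB₀/P)/ln(1+r)⌉ = 68 payments (last €50.06); total interest = total paid − €3,948.00 = €1,127.06.
At €150.00/mo: 30 payments (last €76.62); total interest €478.62.
Payments saved = 68 − 30 = 38.

38 fewer payments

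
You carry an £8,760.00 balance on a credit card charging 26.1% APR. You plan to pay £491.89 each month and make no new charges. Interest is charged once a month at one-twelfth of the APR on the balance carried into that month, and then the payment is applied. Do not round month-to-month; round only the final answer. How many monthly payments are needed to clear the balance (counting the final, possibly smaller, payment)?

23 months

Monthly rate r = 26.1%/12 = 2.175% = 0.02175.
Recurrence: B ← B·(1+r) − £491.89.
Month 1: interest £190.53; balance after payment £8,458.64.
Month 2: interest £183.98; balance after payment £8,150.73.
Closed form: n = −ln(1 − rB₀/P)/ln(1+r) = −ln(0.61266)/ln(1.02175) ≈ 22.771, so the balance reaches zero during payment 23.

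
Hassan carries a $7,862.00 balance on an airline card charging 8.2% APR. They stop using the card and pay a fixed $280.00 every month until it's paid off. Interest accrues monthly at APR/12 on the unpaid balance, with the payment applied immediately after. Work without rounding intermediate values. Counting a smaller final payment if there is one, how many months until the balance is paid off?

Monthly rate r = 8.2%/12 = 0.683333% = 0.00683333.
Recurrence: B ← B·(1+r) − $280.00.
Month 1: interest $53.72; balance after payment $7,635.72.
Month 2: interest $52.18; balance after payment $7,407.90.
Closed form: n = −ln(1 − rB₀/P)/ln(1+r) = −ln(0.80813)/ln(1.00683) ≈ 31.282, so the balance reaches zero during payment 32.

32 months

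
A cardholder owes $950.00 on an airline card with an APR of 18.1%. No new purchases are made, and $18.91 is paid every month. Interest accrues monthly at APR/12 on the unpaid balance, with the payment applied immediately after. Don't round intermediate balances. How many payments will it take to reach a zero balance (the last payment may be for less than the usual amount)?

Monthly rate r = 18.1%/12 = 1.50833% = 0.0150833.
Recurrence: B ← B·(1+r) − $18.91.
Month 1: interest $14.33; balance after payment $945.42.
Month 2: interest $14.26; balance after payment $940.77.
Closed form: n = −ln(1 − rB₀/P)/ln(1+r) = −ln(0.24224)/ln(1.01508) ≈ 94.706, so the balance reaches zero during payment 95.

95 months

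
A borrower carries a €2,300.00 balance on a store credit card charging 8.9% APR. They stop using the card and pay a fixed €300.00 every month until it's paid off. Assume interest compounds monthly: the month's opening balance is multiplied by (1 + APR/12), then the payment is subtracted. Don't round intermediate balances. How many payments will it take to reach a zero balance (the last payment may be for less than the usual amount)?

Monthly rate r = 8.9%/12 = 0.741667% = 0.00741667.
Recurrence: B ← B·(1+r) − €300.00.
Month 1: interest €17.06; balance after payment €2,017.06.
Month 2: interest €14.96; balance after payment €1,732.02.
Closed form: n = −ln(1 − rB₀/P)/ln(1+r) = −ln(0.94314)/ln(1.00742) ≈ 7.923, so the balance reaches zero during payment 8.

8 months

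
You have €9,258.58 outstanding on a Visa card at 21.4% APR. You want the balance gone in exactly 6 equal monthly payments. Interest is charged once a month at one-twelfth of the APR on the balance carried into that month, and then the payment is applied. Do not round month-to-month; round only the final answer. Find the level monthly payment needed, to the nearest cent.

€1,640.83

Monthly rate r = 21.4%/12 = 1.78333% = 0.0178333.
Level-payment amortization: P = B₀·r / (1 − (1+r)^(−n)) = 9258.58·0.0178333 / (1 − 1.01783^(−6)).
Denominator 1 − (1+r)^(−6) = 0.100626717.
P = 165.111 / 0.100626717 ≈ 1640.83.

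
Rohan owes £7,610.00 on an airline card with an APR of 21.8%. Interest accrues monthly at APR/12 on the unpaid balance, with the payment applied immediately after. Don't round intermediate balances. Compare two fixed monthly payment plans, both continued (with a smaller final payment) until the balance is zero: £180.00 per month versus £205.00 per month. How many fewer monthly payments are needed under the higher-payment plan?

Monthly rate r = 21.8%/12 = 1.81667% = 0.0181667.
At £180.00/mo: n = ⌈−ln(1 − rB₀/P)/ln(1+r)⌉ = 82 payments (last £29.45); total interest = total paid − £7,610.00 = £6,999.45.
At £205.00/mo: 63 payments (last £66.51); total interest £5,166.51.
Payments saved = 82 − 63 = 19.

19 fewer payments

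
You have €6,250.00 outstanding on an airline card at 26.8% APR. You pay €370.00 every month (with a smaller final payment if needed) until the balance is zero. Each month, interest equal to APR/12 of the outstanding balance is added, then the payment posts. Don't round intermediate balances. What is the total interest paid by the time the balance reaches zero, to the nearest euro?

€1,685

Monthly rate r = 26.8%/12 = 2.23333% = 0.0223333.
Payoff takes n = ⌈−ln(1 − rB₀/P)/ln(1+r)⌉ = ⌈21.443⌉ = 22 payments; the last is €164.74.
Total paid = 21·€370.00 + €164.74 = €7,934.74.
Total interest = total paid − principal = €7,934.74 − €6,250.00 = €1,684.74.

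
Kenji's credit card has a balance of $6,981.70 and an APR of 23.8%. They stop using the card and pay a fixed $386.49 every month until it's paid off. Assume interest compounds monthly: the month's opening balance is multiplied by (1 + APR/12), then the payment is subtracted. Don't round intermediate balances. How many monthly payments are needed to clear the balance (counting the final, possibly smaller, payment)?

23 payments

Monthly rate r = 23.8%/12 = 1.98333% = 0.0198333.
Recurrence: B ← B·(1+r) − $386.49.
Month 1: interest $138.47; balance after payment $6,733.68.
Month 2: interest $133.55; balance after payment $6,480.74.
Closed form: n = −ln(1 − rB₀/P)/ln(1+r) = −ln(0.64172)/ln(1.01983) ≈ 22.587, so the balance reaches zero during payment 23.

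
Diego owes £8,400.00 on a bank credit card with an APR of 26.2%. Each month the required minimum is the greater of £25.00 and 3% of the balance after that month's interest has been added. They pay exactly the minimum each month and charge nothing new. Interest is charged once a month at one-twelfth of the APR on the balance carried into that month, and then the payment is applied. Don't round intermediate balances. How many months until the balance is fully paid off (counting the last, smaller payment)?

321 months

Monthly rate r = 26.2%/12 = 2.18333% = 0.0218333.
While 3% of the post-interest balance exceeds £25.00, each month B ← (B·(1+r))·(1 − 0.03), i.e. B shrinks by the factor (1+r)·0.97 = 0.99118.
This holds for months 1–264. Entering month 265 the balance is £809.76; 3% of the post-interest balance is now below £25.00, so the flat £25.00 minimum applies from here.
From month 265 a fixed £25.00 at rate r clears £809.76 in 57 more payments. Total: 264 + 57 = 321 months.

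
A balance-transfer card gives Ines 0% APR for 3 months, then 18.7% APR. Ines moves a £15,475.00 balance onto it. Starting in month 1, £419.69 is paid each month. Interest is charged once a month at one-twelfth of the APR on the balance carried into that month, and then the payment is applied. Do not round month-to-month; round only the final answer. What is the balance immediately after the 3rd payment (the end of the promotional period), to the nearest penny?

£14,215.93

Promo months 1–3 at r₀ = 0%/12 = 0; months 4+ at r₁ = 18.7%/12 = 0.0155833.
After month 3 (no interest yet): B = £15,475.00 − 3·£419.69 = £14,215.93.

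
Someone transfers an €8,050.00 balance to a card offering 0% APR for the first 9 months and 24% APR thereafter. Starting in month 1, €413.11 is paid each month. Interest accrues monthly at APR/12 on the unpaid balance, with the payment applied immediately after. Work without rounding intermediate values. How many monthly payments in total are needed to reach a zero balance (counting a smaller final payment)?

21 months

Promo months 1–9 at r₀ = 0%/12 = 0; months 10+ at r₁ = 24%/12 = 0.02.
After month 9 (no interest yet): B = €8,050.00 − 9·€413.11 = €4,332.01.
Then at r₁ with €413.11/mo: n₂ = −ln(1 − r₁·B/P)/ln(1+r₁) ≈ 11.89 → 12 more payments.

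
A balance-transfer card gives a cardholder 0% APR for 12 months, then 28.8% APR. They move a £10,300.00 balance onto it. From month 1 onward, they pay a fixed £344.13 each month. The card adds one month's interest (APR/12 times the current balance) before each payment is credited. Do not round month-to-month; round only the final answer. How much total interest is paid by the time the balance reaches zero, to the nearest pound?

£1,995

Promo months 1–12 at r₀ = 0%/12 = 0; months 13+ at r₁ = 28.8%/12 = 0.024.
After month 12 (no interest yet): B = £10,300.00 − 12·£344.13 = £6,170.44.
Then at r₁ with £344.13/mo: n₂ = −ln(1 − r₁·B/P)/ln(1+r₁) ≈ 23.73 → 24 more payments.
Total paid = 35·£344.13 + £250.73 = £12,295.28; interest = £12,295.28 − £10,300.00 = £1,995.28.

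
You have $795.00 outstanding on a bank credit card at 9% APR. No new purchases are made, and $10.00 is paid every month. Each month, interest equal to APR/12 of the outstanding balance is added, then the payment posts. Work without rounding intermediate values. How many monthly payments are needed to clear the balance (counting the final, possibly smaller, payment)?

122 months

Monthly rate r = 9%/12 = 0.75% = 0.0075.
Recurrence: B ← B·(1+r) − $10.00.
Month 1: interest $5.96; balance after payment $790.96.
Month 2: interest $5.93; balance after payment $786.89.
Closed form: n = −ln(1 − rB₀/P)/ln(1+r) = −ln(0.40375)/ln(1.0075) ≈ 121.381, so the balance reaches zero during payment 122.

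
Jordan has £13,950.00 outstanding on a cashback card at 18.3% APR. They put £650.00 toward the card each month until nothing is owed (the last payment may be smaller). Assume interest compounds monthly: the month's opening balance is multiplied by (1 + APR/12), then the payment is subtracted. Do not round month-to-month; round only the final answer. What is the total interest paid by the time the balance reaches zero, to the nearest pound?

Monthly rate r = 18.3%/12 = 1.525% = 0.01525.
Payoff takes n = ⌈−ln(1 − rB₀/P)/ln(1+r)⌉ = ⌈26.194⌉ = 27 payments; the last is £126.67.
Total paid = 26·£650.00 + £126.67 = £17,026.67.
Total interest = total paid − principal = £17,026.67 − £13,950.00 = £3,076.67.

£3,077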